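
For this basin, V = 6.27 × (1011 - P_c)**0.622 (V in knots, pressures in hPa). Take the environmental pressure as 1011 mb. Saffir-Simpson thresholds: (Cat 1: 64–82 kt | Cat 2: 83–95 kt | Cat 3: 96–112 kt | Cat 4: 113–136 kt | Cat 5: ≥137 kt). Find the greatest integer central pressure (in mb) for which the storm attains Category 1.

Category 1 begins at V = 64 kt.
Required ΔP = (64/6.27)^(1/0.622) = 10.207^1.608 ≈ 41.88 mb.
P_c ≤ 1011 − 41.88 = 969.12, so the highest integer P_c is 969 mb.

969 mb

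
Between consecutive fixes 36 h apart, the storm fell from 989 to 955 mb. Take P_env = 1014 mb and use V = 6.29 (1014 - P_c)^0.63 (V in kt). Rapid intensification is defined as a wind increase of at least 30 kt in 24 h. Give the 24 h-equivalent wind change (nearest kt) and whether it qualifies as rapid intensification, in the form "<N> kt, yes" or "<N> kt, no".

23 kt, no

V₁: ΔP = 25, V ≈ 6.29 × 25^0.63 ≈ 47.79 kt.
V₂: ΔP = 59, V ≈ 6.29 × 59^0.63 ≈ 82.09 kt.
ΔV over 36 h = 34.30 kt → 24 h equivalent = 34.30 × 24/36 ≈ 22.87 kt.
23 kt < 30 kt ⇒ not rapid intensification.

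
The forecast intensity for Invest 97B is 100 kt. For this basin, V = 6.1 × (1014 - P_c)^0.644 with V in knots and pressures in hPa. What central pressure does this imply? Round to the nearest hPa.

ΔP = (V / 6.1)^(1/0.644) = (100/6.1)^1.553.
100/6.1 = 16.393; 16.393^1.553 ≈ 76.94 hPa.
P_c = 1014 − 76.94 = 937.06 ≈ 937 hPa.

937 hPa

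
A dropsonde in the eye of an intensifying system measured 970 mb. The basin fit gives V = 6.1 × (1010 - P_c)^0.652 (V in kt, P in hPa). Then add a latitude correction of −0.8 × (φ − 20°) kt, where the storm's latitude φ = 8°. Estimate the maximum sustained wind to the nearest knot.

77 kt

ΔP = 1010 − 970 = 40 mb.
40^0.652 ≈ 11.080.
V ≈ 6.1 × 11.080 ≈ 67.6 kt.
Latitude correction: −0.8 × (8 − 20) = 9.6 kt.
Corrected V ≈ 77.2 kt → 77 kt.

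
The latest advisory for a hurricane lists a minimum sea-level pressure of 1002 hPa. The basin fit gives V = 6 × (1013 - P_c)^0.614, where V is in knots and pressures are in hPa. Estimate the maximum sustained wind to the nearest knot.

ΔP = 1013 − 1002 = 11 hPa.
11^0.614 ≈ 4.359.
V ≈ 6 × 4.359 ≈ 26.2 kt.

26 kt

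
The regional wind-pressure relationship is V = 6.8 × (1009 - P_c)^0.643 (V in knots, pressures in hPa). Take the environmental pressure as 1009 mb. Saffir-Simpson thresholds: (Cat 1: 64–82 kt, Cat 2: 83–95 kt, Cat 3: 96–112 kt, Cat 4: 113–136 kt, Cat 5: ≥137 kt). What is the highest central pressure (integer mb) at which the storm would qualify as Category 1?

Category 1 begins at V = 64 kt.
Required ΔP = (64/6.8)^(1/0.643) = 9.412^1.555 ≈ 32.68 mb.
P_c ≤ 1009 − 32.68 = 976.32, so the highest integer P_c is 976 mb.

976 mb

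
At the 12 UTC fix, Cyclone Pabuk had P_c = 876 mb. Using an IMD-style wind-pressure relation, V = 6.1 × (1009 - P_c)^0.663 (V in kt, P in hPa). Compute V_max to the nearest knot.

156 kt

ΔP = 1009 − 876 = 133 mb.
133^0.663 ≈ 25.593.
V ≈ 6.1 × 25.593 ≈ 156.1 kt.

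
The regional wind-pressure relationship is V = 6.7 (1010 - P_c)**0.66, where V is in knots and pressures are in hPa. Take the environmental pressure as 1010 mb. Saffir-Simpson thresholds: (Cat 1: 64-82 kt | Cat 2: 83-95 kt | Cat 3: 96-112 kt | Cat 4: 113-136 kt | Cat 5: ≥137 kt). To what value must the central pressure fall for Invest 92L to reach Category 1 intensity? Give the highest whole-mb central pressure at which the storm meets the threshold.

979 mb

Category 1 begins at V = 64 kt.
Required ΔP = (64/6.7)^(1/0.66) = 9.552^1.515 ≈ 30.55 mb.
P_c ≤ 1010 − 30.55 = 979.45, so the highest integer P_c is 979 mb.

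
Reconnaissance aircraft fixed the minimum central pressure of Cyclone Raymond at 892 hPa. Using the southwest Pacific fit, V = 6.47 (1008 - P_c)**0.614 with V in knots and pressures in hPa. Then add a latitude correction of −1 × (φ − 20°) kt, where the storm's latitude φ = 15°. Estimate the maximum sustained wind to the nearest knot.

125 kt

ΔP = 1008 − 892 = 116 hPa.
116^0.614 ≈ 18.517.
V ≈ 6.47 × 18.517 ≈ 119.8 kt.
Latitude correction: −1 × (15 − 20) = 5 kt.
Corrected V ≈ 124.8 kt → 125 kt.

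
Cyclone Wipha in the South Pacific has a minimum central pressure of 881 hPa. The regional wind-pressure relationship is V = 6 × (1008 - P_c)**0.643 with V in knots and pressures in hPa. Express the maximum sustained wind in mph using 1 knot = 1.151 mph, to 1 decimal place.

155.6 mph

ΔP = 1008 − 881 = 127 hPa.
V ≈ 6 × 127^0.643 = 6 × 22.529 ≈ 135.175 kt.
135.175 × 1.151 ≈ 155.59 mph → 155.6 mph.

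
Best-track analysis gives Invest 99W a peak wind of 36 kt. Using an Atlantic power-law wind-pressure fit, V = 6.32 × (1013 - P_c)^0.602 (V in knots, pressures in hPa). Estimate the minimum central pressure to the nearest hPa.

995 hPa

ΔP = (V / 6.32)^(1/0.602) = (36/6.32)^1.661.
36/6.32 = 5.696; 5.696^1.661 ≈ 17.99 hPa.
P_c = 1013 − 17.99 = 995.01 ≈ 995 hPa.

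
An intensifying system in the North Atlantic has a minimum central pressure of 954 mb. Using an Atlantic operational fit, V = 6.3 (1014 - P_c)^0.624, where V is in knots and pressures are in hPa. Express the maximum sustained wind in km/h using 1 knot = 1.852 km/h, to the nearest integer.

150 km/h

ΔP = 1014 − 954 = 60 mb.
V ≈ 6.3 × 60^0.624 = 6.3 × 12.870 ≈ 81.079 kt.
81.079 × 1.852 ≈ 150.16 km/h → 150 km/h.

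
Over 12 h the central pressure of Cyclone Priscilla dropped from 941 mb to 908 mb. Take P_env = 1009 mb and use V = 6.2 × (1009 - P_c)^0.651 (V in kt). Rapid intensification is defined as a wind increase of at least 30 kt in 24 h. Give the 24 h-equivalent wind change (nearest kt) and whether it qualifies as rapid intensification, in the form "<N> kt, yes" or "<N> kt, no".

57 kt, yes

V₁: ΔP = 68, V ≈ 6.2 × 68^0.651 ≈ 96.68 kt.
V₂: ΔP = 101, V ≈ 6.2 × 101^0.651 ≈ 125.08 kt.
ΔV over 12 h = 28.40 kt → 24 h equivalent = 28.40 × 24/12 ≈ 56.80 kt.
57 kt ≥ 30 kt ⇒ rapid intensification.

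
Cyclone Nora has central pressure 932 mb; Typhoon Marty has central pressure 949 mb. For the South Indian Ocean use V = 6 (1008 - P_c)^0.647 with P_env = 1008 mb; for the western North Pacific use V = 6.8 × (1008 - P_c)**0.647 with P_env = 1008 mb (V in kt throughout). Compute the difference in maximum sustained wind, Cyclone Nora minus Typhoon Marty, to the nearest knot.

Cyclone Nora: ΔP = 76; V ≈ 6 × 76^0.647 ≈ 98.86 kt.
Typhoon Marty: ΔP = 59; V ≈ 6.8 × 59^0.647 ≈ 95.12 kt.
Difference ≈ 98.86 − 95.12 = 3.74 → 4 kt.

4 kt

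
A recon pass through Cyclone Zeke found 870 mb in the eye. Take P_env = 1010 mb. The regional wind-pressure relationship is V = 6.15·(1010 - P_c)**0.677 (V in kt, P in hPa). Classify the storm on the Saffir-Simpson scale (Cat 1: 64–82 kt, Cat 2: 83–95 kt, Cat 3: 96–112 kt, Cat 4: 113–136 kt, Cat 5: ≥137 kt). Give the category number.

ΔP = 1010 − 870 = 140 mb.
V ≈ 6.15 × 140^0.677 = 6.15 × 28.37 ≈ 175 kt.
175 kt falls in the Category 5 band.

5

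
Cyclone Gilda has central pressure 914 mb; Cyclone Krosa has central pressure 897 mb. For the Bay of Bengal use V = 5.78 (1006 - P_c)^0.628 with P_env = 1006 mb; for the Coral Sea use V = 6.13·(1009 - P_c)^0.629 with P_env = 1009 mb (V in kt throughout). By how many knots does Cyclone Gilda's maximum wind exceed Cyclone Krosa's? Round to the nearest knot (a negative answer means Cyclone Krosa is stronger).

-20 kt

Cyclone Gilda: ΔP = 92; V ≈ 5.78 × 92^0.628 ≈ 98.90 kt.
Cyclone Krosa: ΔP = 112; V ≈ 6.13 × 112^0.629 ≈ 119.24 kt.
Difference ≈ 98.90 − 119.24 = -20.34 → -20 kt.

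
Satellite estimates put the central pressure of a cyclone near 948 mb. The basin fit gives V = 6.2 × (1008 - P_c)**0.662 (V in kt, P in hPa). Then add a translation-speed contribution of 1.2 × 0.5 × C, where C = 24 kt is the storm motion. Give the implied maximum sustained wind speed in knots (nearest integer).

108 kt

ΔP = 1008 − 948 = 60 mb.
60^0.662 ≈ 15.036.
V ≈ 6.2 × 15.036 ≈ 93.2 kt.
Translation term: 1.2 × 0.5 × 24 = 14.4 kt.
Corrected V ≈ 107.6 kt → 108 kt.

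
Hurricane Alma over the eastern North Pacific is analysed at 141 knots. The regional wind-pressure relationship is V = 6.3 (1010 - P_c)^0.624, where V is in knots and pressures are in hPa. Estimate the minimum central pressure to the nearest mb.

864 mb

ΔP = (V / 6.3)^(1/0.624) = (141/6.3)^1.603.
141/6.3 = 22.381; 22.381^1.603 ≈ 145.64 mb.
P_c = 1010 − 145.64 = 864.36 ≈ 864 mb.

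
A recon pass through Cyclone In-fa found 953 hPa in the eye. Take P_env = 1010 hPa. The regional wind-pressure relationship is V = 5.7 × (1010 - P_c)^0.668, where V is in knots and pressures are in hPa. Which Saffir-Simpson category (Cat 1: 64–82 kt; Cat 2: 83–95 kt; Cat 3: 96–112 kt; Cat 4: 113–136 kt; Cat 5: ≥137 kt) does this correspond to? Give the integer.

ΔP = 1010 − 953 = 57 hPa.
V ≈ 5.7 × 57^0.668 = 5.7 × 14.89 ≈ 85 kt.
85 kt falls in the Category 2 band.

2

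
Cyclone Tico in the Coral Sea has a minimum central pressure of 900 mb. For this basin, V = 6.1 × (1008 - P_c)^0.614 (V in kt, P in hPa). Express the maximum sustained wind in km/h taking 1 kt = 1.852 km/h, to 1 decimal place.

ΔP = 1008 − 900 = 108 mb.
V ≈ 6.1 × 108^0.614 = 6.1 × 17.722 ≈ 108.107 kt.
108.107 × 1.852 ≈ 200.21 km/h → 200.2 km/h.

200.2 km/h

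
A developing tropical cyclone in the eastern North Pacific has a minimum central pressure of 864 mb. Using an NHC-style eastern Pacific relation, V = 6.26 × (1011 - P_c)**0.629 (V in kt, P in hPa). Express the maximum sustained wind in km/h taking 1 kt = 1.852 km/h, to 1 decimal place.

267.6 km/h

ΔP = 1011 − 864 = 147 mb.
V ≈ 6.26 × 147^0.629 = 6.26 × 23.080 ≈ 144.483 kt.
144.483 × 1.852 ≈ 267.58 km/h → 267.6 km/h.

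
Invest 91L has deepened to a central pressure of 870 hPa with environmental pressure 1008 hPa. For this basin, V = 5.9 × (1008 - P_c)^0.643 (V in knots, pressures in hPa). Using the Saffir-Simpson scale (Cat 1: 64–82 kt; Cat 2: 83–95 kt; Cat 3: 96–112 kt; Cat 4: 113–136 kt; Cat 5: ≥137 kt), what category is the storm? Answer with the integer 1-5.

5

ΔP = 1008 − 870 = 138 hPa.
V ≈ 5.9 × 138^0.643 = 5.9 × 23.77 ≈ 140 kt.
140 kt falls in the Category 5 band.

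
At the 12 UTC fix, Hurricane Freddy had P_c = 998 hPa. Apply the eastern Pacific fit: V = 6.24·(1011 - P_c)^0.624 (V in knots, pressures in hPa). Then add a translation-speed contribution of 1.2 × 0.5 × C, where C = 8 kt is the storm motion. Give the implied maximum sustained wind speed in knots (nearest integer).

ΔP = 1011 − 998 = 13 hPa.
13^0.624 ≈ 4.956.
V ≈ 6.24 × 4.956 ≈ 30.9 kt.
Translation term: 1.2 × 0.5 × 8 = 4.8 kt.
Corrected V ≈ 35.7 kt → 36 kt.

36 kt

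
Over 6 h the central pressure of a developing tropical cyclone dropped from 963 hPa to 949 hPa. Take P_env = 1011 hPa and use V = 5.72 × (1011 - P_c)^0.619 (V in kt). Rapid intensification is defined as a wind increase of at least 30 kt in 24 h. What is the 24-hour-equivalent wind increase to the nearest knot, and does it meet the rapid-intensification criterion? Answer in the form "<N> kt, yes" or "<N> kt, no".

43 kt, yes

V₁: ΔP = 48, V ≈ 5.72 × 48^0.619 ≈ 62.82 kt.
V₂: ΔP = 62, V ≈ 5.72 × 62^0.619 ≈ 73.60 kt.
ΔV over 6 h = 10.78 kt → 24 h equivalent = 10.78 × 24/6 ≈ 43.12 kt.
43 kt ≥ 30 kt ⇒ rapid intensification.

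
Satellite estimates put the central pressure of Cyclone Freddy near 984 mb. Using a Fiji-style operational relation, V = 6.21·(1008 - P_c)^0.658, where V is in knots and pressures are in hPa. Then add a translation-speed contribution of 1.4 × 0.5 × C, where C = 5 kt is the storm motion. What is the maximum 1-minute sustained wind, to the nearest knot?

54 kt

ΔP = 1008 − 984 = 24 mb.
24^0.658 ≈ 8.094.
V ≈ 6.21 × 8.094 ≈ 50.3 kt.
Translation term: 1.4 × 0.5 × 5 = 3.5 kt.
Corrected V ≈ 53.8 kt → 54 kt.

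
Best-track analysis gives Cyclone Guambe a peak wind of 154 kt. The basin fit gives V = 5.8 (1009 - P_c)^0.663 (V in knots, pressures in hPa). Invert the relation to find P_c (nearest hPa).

868 hPa

ΔP = (V / 5.8)^(1/0.663) = (154/5.8)^1.508.
154/5.8 = 26.552; 26.552^1.508 ≈ 140.59 hPa.
P_c = 1009 − 140.59 = 868.41 ≈ 868 hPa.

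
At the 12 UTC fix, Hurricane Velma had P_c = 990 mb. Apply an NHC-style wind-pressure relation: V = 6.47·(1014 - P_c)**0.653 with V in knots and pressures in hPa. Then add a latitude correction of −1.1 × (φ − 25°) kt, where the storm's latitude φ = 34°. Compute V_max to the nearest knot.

ΔP = 1014 − 990 = 24 mb.
24^0.653 ≈ 7.967.
V ≈ 6.47 × 7.967 ≈ 51.5 kt.
Latitude correction: −1.1 × (34 − 25) = -9.9 kt.
Corrected V ≈ 41.6 kt → 42 kt.

42 kt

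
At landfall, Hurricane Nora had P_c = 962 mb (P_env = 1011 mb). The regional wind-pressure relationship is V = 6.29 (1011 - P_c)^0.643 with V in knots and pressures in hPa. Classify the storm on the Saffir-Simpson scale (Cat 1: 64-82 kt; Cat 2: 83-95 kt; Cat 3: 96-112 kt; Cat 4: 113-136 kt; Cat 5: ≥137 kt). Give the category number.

ΔP = 1011 − 962 = 49 mb.
V ≈ 6.29 × 49^0.643 = 6.29 × 12.21 ≈ 77 kt.
77 kt falls in the Category 1 band.

1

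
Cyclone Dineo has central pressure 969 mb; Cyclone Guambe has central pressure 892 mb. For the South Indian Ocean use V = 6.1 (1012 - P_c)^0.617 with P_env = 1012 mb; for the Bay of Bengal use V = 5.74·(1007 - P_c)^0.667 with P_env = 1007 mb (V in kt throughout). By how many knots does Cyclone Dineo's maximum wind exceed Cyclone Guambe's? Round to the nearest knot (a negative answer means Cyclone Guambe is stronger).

-74 kt

Cyclone Dineo: ΔP = 43; V ≈ 6.1 × 43^0.617 ≈ 62.11 kt.
Cyclone Guambe: ΔP = 115; V ≈ 5.74 × 115^0.667 ≈ 135.96 kt.
Difference ≈ 62.11 − 135.96 = -73.85 → -74 kt.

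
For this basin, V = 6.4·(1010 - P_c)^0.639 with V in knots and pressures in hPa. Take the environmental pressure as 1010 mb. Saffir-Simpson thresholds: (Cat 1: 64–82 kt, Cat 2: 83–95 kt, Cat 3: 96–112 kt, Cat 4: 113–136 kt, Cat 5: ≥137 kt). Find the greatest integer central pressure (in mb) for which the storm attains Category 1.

Category 1 begins at V = 64 kt.
Required ΔP = (64/6.4)^(1/0.639) = 10.000^1.565 ≈ 36.72 mb.
P_c ≤ 1010 − 36.72 = 973.28, so the highest integer P_c is 973 mb.

973 mb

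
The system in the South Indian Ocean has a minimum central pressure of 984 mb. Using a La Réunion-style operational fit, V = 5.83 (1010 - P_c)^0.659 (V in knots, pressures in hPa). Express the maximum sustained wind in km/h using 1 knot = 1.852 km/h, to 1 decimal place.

92.4 km/h

ΔP = 1010 − 984 = 26 mb.
V ≈ 5.83 × 26^0.659 = 5.83 × 8.560 ≈ 49.904 kt.
49.904 × 1.852 ≈ 92.42 km/h → 92.4 km/h.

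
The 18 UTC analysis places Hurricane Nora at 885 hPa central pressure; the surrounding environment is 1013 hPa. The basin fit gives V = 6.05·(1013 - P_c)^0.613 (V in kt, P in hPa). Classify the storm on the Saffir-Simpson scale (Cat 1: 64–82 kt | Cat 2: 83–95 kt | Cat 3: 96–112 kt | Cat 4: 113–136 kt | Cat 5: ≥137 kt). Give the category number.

4

ΔP = 1013 − 885 = 128 hPa.
V ≈ 6.05 × 128^0.613 = 6.05 × 19.58 ≈ 118 kt.
118 kt falls in the Category 4 band.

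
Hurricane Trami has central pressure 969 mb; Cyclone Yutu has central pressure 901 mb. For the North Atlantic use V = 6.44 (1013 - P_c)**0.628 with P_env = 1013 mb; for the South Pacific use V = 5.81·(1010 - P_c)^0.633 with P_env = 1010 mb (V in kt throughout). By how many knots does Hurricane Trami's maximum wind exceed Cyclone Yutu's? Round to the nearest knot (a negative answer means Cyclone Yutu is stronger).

Hurricane Trami: ΔP = 44; V ≈ 6.44 × 44^0.628 ≈ 69.34 kt.
Cyclone Yutu: ΔP = 109; V ≈ 5.81 × 109^0.633 ≈ 113.21 kt.
Difference ≈ 69.34 − 113.21 = -43.87 → -44 kt.

-44 kt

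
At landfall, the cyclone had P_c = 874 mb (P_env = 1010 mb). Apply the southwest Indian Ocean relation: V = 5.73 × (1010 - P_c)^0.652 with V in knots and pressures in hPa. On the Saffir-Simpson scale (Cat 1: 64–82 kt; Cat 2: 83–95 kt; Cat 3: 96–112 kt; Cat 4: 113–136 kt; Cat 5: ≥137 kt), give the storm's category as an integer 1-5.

5

ΔP = 1010 − 874 = 136 mb.
V ≈ 5.73 × 136^0.652 = 5.73 × 24.61 ≈ 141 kt.
141 kt falls in the Category 5 band.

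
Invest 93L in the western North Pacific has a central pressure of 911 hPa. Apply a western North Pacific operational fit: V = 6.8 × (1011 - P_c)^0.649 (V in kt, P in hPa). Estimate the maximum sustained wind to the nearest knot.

ΔP = 1011 − 911 = 100 hPa.
100^0.649 ≈ 19.861.
V ≈ 6.8 × 19.861 ≈ 135.1 kt.

135 kt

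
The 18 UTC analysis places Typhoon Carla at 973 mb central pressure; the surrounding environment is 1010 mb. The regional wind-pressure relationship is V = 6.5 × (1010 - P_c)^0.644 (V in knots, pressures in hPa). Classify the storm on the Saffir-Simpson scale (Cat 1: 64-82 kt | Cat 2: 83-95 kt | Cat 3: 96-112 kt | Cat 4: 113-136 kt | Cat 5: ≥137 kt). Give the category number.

ΔP = 1010 − 973 = 37 mb.
V ≈ 6.5 × 37^0.644 = 6.5 × 10.23 ≈ 67 kt.
67 kt falls in the Category 1 band.

1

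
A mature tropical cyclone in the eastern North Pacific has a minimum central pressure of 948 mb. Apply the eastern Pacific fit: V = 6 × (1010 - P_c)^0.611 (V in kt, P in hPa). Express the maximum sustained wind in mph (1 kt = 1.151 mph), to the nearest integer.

86 mph

ΔP = 1010 − 948 = 62 mb.
V ≈ 6 × 62^0.611 = 6 × 12.449 ≈ 74.697 kt.
74.697 × 1.151 ≈ 85.98 mph → 86 mph.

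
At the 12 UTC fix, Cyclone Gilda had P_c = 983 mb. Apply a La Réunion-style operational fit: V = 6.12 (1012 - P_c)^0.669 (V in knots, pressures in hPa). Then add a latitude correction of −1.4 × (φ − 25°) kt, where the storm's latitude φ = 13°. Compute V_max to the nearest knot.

ΔP = 1012 − 983 = 29 mb.
29^0.669 ≈ 9.514.
V ≈ 6.12 × 9.514 ≈ 58.2 kt.
Latitude correction: −1.4 × (13 − 25) = 16.8 kt.
Corrected V ≈ 75 kt → 75 kt.

75 kt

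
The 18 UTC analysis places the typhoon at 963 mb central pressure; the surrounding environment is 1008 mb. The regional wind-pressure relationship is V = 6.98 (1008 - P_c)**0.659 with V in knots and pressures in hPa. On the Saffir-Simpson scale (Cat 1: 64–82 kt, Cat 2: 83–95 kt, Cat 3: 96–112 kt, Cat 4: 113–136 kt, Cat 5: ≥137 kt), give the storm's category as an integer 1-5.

2

ΔP = 1008 − 963 = 45 mb.
V ≈ 6.98 × 45^0.659 = 6.98 × 12.29 ≈ 86 kt.
86 kt falls in the Category 2 band.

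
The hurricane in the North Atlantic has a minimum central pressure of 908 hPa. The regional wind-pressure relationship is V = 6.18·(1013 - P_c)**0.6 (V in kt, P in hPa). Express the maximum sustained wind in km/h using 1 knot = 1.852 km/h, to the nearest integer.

ΔP = 1013 − 908 = 105 hPa.
V ≈ 6.18 × 105^0.6 = 6.18 × 16.320 ≈ 100.856 kt.
100.856 × 1.852 ≈ 186.79 km/h → 187 km/h.

187 km/h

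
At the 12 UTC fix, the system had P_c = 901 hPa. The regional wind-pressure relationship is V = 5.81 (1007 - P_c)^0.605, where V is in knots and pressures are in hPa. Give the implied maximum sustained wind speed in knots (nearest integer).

98 kt

ΔP = 1007 − 901 = 106 hPa.
106^0.605 ≈ 16.800.
V ≈ 5.81 × 16.800 ≈ 97.6 kt.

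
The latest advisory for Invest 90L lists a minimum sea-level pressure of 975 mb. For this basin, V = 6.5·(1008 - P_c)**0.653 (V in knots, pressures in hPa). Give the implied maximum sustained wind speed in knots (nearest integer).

ΔP = 1008 − 975 = 33 mb.
33^0.653 ≈ 9.808.
V ≈ 6.5 × 9.808 ≈ 63.8 kt.

64 kt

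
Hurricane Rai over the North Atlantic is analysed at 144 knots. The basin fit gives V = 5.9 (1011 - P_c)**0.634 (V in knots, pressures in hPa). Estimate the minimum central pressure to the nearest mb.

857 mb

ΔP = (V / 5.9)^(1/0.634) = (144/5.9)^1.577.
144/5.9 = 24.407; 24.407^1.577 ≈ 154.35 mb.
P_c = 1011 − 154.35 = 856.65 ≈ 857 mb.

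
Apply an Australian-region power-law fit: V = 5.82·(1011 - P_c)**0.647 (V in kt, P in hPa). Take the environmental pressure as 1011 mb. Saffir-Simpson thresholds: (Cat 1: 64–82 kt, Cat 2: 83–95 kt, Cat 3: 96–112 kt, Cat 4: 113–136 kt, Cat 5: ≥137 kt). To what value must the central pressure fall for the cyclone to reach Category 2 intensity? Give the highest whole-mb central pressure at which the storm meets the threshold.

Category 2 begins at V = 83 kt.
Required ΔP = (83/5.82)^(1/0.647) = 14.261^1.546 ≈ 60.79 mb.
P_c ≤ 1011 − 60.79 = 950.21, so the highest integer P_c is 950 mb.

950 mb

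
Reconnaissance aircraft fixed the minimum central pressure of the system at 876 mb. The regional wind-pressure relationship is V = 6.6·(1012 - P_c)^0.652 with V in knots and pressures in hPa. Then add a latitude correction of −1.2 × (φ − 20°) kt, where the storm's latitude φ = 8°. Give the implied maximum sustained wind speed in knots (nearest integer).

177 kt

ΔP = 1012 − 876 = 136 mb.
136^0.652 ≈ 24.607.
V ≈ 6.6 × 24.607 ≈ 162.4 kt.
Latitude correction: −1.2 × (8 − 20) = 14.4 kt.
Corrected V ≈ 176.8 kt → 177 kt.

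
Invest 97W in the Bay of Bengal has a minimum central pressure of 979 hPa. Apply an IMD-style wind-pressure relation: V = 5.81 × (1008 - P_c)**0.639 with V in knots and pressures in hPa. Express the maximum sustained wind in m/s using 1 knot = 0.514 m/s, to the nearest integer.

ΔP = 1008 − 979 = 29 hPa.
V ≈ 5.81 × 29^0.639 = 5.81 × 8.599 ≈ 49.963 kt.
49.963 × 0.514 ≈ 25.68 m/s → 26 m/s.

26 m/s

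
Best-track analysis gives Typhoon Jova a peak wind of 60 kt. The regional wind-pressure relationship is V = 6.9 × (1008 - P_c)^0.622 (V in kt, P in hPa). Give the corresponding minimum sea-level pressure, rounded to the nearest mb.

ΔP = (V / 6.9)^(1/0.622) = (60/6.9)^1.608.
60/6.9 = 8.696; 8.696^1.608 ≈ 32.37 mb.
P_c = 1008 − 32.37 = 975.63 ≈ 976 mb.

976 mb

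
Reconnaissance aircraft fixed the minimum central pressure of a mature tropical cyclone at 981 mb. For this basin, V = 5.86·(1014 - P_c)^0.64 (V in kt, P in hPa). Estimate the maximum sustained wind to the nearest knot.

ΔP = 1014 − 981 = 33 mb.
33^0.64 ≈ 9.372.
V ≈ 5.86 × 9.372 ≈ 54.9 kt.

55 kt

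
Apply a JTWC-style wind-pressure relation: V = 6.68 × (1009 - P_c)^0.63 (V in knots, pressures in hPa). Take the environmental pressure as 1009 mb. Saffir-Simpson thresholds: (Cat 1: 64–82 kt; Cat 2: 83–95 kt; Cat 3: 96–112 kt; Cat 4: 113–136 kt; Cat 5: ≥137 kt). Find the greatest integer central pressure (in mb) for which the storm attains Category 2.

954 mb

Category 2 begins at V = 83 kt.
Required ΔP = (83/6.68)^(1/0.63) = 12.425^1.587 ≈ 54.57 mb.
P_c ≤ 1009 − 54.57 = 954.43, so the highest integer P_c is 954 mb.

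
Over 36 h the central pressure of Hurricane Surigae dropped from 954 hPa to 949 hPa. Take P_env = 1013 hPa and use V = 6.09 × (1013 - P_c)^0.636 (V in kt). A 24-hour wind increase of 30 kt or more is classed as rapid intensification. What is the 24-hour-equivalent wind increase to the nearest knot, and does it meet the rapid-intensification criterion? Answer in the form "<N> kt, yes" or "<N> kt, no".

3 kt, no

V₁: ΔP = 59, V ≈ 6.09 × 59^0.636 ≈ 81.45 kt.
V₂: ΔP = 64, V ≈ 6.09 × 64^0.636 ≈ 85.77 kt.
ΔV over 36 h = 4.32 kt → 24 h equivalent = 4.32 × 24/36 ≈ 2.88 kt.
3 kt < 30 kt ⇒ not rapid intensification.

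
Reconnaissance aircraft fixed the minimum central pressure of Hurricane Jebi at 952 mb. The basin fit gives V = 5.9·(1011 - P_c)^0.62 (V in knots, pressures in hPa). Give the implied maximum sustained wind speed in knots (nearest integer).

ΔP = 1011 − 952 = 59 mb.
59^0.62 ≈ 12.529.
V ≈ 5.9 × 12.529 ≈ 73.9 kt.

74 kt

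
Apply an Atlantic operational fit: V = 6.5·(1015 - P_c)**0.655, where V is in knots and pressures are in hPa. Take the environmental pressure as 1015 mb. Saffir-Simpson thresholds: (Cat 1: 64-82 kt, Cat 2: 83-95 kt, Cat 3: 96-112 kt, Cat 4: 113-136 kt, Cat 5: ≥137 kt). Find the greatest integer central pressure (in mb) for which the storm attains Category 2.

966 mb

Category 2 begins at V = 83 kt.
Required ΔP = (83/6.5)^(1/0.655) = 12.769^1.527 ≈ 48.84 mb.
P_c ≤ 1015 − 48.84 = 966.16, so the highest integer P_c is 966 mb.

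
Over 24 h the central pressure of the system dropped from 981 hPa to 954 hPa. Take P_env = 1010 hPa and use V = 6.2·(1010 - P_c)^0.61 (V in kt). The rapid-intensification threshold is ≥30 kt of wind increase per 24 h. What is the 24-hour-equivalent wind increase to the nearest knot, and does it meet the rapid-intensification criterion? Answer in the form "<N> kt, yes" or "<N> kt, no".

24 kt, no

V₁: ΔP = 29, V ≈ 6.2 × 29^0.61 ≈ 48.36 kt.
V₂: ΔP = 56, V ≈ 6.2 × 56^0.61 ≈ 72.24 kt.
ΔV over 24 h = 23.88 kt → 24 h equivalent = 23.88 × 24/24 ≈ 23.88 kt.
24 kt < 30 kt ⇒ not rapid intensification.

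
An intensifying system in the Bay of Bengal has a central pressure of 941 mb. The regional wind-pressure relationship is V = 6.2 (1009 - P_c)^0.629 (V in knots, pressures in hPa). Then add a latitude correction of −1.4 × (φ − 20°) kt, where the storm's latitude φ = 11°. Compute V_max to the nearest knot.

101 kt

ΔP = 1009 − 941 = 68 mb.
68^0.629 ≈ 14.212.
V ≈ 6.2 × 14.212 ≈ 88.1 kt.
Latitude correction: −1.4 × (11 − 20) = 12.6 kt.
Corrected V ≈ 100.7 kt → 101 kt.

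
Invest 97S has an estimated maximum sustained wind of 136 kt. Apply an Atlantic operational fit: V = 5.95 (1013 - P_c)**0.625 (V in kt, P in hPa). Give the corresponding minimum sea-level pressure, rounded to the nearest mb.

864 mb

ΔP = (V / 5.95)^(1/0.625) = (136/5.95)^1.600.
136/5.95 = 22.857; 22.857^1.600 ≈ 149.43 mb.
P_c = 1013 − 149.43 = 863.57 ≈ 864 mb.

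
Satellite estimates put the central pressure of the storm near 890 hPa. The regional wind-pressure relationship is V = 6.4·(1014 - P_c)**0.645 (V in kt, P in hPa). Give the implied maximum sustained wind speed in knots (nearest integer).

ΔP = 1014 − 890 = 124 hPa.
124^0.645 ≈ 22.400.
V ≈ 6.4 × 22.400 ≈ 143.4 kt.

143 kt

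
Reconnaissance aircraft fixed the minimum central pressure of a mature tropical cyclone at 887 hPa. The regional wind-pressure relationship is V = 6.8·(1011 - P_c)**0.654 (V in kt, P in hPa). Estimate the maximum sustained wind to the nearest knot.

159 kt

ΔP = 1011 − 887 = 124 hPa.
124^0.654 ≈ 23.394.
V ≈ 6.8 × 23.394 ≈ 159.1 kt.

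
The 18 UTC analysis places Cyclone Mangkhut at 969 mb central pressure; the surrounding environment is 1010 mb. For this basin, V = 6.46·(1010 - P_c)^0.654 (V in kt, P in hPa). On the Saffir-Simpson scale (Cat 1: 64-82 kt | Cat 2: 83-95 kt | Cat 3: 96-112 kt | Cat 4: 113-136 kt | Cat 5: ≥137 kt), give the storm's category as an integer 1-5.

ΔP = 1010 − 969 = 41 mb.
V ≈ 6.46 × 41^0.654 = 6.46 × 11.34 ≈ 73 kt.
73 kt falls in the Category 1 band.

1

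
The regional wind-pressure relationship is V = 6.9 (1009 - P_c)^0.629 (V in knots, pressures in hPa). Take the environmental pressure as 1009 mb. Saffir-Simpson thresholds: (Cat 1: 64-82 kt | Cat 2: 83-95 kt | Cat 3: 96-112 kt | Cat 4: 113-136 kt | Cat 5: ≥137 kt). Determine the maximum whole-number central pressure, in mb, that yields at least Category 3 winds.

943 mb

Category 3 begins at V = 96 kt.
Required ΔP = (96/6.9)^(1/0.629) = 13.913^1.590 ≈ 65.74 mb.
P_c ≤ 1009 − 65.74 = 943.26, so the highest integer P_c is 943 mb.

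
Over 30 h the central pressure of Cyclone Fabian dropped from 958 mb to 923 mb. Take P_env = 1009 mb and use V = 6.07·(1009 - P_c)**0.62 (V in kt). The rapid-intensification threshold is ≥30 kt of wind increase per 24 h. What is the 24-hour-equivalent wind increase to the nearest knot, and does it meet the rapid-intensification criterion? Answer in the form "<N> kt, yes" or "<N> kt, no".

21 kt, no

V₁: ΔP = 51, V ≈ 6.07 × 51^0.62 ≈ 69.48 kt.
V₂: ΔP = 86, V ≈ 6.07 × 86^0.62 ≈ 96.07 kt.
ΔV over 30 h = 26.59 kt → 24 h equivalent = 26.59 × 24/30 ≈ 21.27 kt.
21 kt < 30 kt ⇒ not rapid intensification.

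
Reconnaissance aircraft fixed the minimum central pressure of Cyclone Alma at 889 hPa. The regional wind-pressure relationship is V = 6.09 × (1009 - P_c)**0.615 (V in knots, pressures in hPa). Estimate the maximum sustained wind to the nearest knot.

116 kt

ΔP = 1009 − 889 = 120 hPa.
120^0.615 ≈ 18.998.
V ≈ 6.09 × 18.998 ≈ 115.7 kt.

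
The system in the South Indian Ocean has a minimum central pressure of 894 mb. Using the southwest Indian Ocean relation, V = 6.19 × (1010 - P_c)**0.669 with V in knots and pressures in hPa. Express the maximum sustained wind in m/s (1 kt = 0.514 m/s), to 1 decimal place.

76.5 m/s

ΔP = 1010 − 894 = 116 mb.
V ≈ 6.19 × 116^0.669 = 6.19 × 24.050 ≈ 148.872 kt.
148.872 × 0.514 ≈ 76.52 m/s → 76.5 m/s.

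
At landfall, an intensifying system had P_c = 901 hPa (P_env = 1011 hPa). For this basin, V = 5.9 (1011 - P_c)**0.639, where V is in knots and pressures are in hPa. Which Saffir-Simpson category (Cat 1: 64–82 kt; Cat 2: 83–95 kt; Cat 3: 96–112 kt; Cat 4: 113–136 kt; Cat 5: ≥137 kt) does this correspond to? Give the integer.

ΔP = 1011 − 901 = 110 hPa.
V ≈ 5.9 × 110^0.639 = 5.9 × 20.16 ≈ 119 kt.
119 kt falls in the Category 4 band.

4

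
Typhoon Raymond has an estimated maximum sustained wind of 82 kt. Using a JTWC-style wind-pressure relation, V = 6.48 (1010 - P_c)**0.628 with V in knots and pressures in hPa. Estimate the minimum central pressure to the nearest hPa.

ΔP = (V / 6.48)^(1/0.628) = (82/6.48)^1.592.
82/6.48 = 12.654; 12.654^1.592 ≈ 56.91 hPa.
P_c = 1010 − 56.91 = 953.09 ≈ 953 hPa.

953 hPa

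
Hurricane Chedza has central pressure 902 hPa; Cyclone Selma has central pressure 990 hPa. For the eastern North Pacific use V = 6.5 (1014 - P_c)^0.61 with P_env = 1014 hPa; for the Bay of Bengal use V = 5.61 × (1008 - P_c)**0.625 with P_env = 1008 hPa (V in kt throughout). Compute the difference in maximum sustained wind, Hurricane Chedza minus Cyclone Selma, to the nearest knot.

81 kt

Hurricane Chedza: ΔP = 112; V ≈ 6.5 × 112^0.61 ≈ 115.59 kt.
Cyclone Selma: ΔP = 18; V ≈ 5.61 × 18^0.625 ≈ 34.16 kt.
Difference ≈ 115.59 − 34.16 = 81.43 → 81 kt.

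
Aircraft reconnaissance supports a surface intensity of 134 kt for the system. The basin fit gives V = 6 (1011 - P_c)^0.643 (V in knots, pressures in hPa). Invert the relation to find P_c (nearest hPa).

ΔP = (V / 6)^(1/0.643) = (134/6)^1.555.
134/6 = 22.333; 22.333^1.555 ≈ 125.29 hPa.
P_c = 1011 − 125.29 = 885.71 ≈ 886 hPa.

886 hPa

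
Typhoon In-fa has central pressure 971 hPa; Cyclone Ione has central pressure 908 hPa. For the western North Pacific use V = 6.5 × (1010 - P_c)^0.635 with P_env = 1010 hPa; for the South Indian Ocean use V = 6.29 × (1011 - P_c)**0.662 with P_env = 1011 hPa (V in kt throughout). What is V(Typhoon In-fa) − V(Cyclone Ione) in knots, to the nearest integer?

-69 kt

Typhoon In-fa: ΔP = 39; V ≈ 6.5 × 39^0.635 ≈ 66.56 kt.
Cyclone Ione: ΔP = 103; V ≈ 6.29 × 103^0.662 ≈ 135.25 kt.
Difference ≈ 66.56 − 135.25 = -68.69 → -69 kt.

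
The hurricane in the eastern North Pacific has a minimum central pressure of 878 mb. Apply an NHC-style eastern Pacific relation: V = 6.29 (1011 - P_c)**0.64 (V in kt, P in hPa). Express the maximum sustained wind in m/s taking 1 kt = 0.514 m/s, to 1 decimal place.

ΔP = 1011 − 878 = 133 mb.
V ≈ 6.29 × 133^0.64 = 6.29 × 22.870 ≈ 143.852 kt.
143.852 × 0.514 ≈ 73.94 m/s → 73.9 m/s.

73.9 m/s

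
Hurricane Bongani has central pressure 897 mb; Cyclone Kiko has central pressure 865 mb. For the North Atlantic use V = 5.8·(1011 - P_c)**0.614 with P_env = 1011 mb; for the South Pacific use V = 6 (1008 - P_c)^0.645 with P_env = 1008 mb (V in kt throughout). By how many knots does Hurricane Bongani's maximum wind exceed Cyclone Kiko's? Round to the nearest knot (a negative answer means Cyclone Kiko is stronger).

Hurricane Bongani: ΔP = 114; V ≈ 5.8 × 114^0.614 ≈ 106.26 kt.
Cyclone Kiko: ΔP = 143; V ≈ 6 × 143^0.645 ≈ 147.35 kt.
Difference ≈ 106.26 − 147.35 = -41.09 → -41 kt.

-41 kt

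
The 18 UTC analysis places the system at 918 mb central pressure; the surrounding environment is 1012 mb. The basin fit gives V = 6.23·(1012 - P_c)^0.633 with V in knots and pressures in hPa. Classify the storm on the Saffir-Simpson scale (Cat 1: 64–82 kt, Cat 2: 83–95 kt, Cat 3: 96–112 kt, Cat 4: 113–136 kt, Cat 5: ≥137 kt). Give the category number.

ΔP = 1012 − 918 = 94 mb.
V ≈ 6.23 × 94^0.633 = 6.23 × 17.74 ≈ 111 kt.
111 kt falls in the Category 3 band.

3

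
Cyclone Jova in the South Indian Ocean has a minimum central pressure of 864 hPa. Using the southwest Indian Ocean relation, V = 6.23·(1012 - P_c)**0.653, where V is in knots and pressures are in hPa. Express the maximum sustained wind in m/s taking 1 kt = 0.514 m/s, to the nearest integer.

ΔP = 1012 − 864 = 148 hPa.
V ≈ 6.23 × 148^0.653 = 6.23 × 26.132 ≈ 162.805 kt.
162.805 × 0.514 ≈ 83.68 m/s → 84 m/s.

84 m/s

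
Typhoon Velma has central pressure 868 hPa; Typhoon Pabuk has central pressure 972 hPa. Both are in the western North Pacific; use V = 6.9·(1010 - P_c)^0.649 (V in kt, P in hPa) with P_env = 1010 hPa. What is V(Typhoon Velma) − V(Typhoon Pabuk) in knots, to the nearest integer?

Typhoon Velma: ΔP = 142; V ≈ 6.9 × 142^0.649 ≈ 172.06 kt.
Typhoon Pabuk: ΔP = 38; V ≈ 6.9 × 38^0.649 ≈ 73.14 kt.
Difference ≈ 172.06 − 73.14 = 98.92 → 99 kt.

99 kt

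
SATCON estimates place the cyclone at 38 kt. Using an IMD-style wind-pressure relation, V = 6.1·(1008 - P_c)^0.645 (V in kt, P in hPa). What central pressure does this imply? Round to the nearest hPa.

991 hPa

ΔP = (V / 6.1)^(1/0.645) = (38/6.1)^1.550.
38/6.1 = 6.230; 6.230^1.550 ≈ 17.05 hPa.
P_c = 1008 − 17.05 = 990.95 ≈ 991 hPa.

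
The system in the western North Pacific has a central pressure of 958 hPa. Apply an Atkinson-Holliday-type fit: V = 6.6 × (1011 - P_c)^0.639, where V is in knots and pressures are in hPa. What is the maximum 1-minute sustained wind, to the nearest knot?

ΔP = 1011 − 958 = 53 hPa.
53^0.639 ≈ 12.642.
V ≈ 6.6 × 12.642 ≈ 83.4 kt.

83 kt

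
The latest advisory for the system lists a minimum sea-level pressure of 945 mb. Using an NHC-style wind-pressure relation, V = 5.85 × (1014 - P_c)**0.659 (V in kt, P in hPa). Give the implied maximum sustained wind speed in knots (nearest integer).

ΔP = 1014 − 945 = 69 mb.
69^0.659 ≈ 16.286.
V ≈ 5.85 × 16.286 ≈ 95.3 kt.

95 kt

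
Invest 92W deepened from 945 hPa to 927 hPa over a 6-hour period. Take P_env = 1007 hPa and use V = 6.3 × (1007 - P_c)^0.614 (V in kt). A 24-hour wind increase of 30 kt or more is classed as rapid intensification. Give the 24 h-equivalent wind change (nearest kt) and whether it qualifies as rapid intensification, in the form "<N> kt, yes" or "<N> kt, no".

54 kt, yes

V₁: ΔP = 62, V ≈ 6.3 × 62^0.614 ≈ 79.41 kt.
V₂: ΔP = 80, V ≈ 6.3 × 80^0.614 ≈ 92.86 kt.
ΔV over 6 h = 13.45 kt → 24 h equivalent = 13.45 × 24/6 ≈ 53.80 kt.
54 kt ≥ 30 kt ⇒ rapid intensification.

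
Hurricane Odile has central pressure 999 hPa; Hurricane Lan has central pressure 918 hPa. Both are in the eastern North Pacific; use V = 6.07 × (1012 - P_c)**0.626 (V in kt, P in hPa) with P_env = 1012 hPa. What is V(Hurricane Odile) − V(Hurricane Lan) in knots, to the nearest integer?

Hurricane Odile: ΔP = 13; V ≈ 6.07 × 13^0.626 ≈ 30.24 kt.
Hurricane Lan: ΔP = 94; V ≈ 6.07 × 94^0.626 ≈ 104.32 kt.
Difference ≈ 30.24 − 104.32 = -74.08 → -74 kt.

-74 kt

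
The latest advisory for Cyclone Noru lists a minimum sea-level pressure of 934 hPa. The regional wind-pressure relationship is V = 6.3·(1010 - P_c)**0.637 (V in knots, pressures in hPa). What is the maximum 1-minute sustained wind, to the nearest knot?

99 kt

ΔP = 1010 − 934 = 76 hPa.
76^0.637 ≈ 15.779.
V ≈ 6.3 × 15.779 ≈ 99.4 kt.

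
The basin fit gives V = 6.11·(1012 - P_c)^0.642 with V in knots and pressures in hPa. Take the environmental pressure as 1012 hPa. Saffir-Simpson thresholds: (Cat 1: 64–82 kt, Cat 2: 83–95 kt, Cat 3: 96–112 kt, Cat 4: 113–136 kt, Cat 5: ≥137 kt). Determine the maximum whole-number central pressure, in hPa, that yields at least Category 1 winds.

973 hPa

Category 1 begins at V = 64 kt.
Required ΔP = (64/6.11)^(1/0.642) = 10.475^1.558 ≈ 38.82 hPa.
P_c ≤ 1012 − 38.82 = 973.18, so the highest integer P_c is 973 hPa.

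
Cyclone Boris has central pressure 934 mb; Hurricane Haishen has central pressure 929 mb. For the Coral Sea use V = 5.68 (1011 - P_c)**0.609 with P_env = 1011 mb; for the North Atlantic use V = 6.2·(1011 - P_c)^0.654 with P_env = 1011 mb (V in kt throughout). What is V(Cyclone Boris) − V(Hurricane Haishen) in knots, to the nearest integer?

-31 kt

Cyclone Boris: ΔP = 77; V ≈ 5.68 × 77^0.609 ≈ 80.02 kt.
Hurricane Haishen: ΔP = 82; V ≈ 6.2 × 82^0.654 ≈ 110.67 kt.
Difference ≈ 80.02 − 110.67 = -30.65 → -31 kt.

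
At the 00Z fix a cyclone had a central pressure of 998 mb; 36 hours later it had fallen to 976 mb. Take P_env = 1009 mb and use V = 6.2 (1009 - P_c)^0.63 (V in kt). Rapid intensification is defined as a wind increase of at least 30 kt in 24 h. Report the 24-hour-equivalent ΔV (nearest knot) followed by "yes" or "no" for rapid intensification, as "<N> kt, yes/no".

V₁: ΔP = 11, V ≈ 6.2 × 11^0.63 ≈ 28.08 kt.
V₂: ΔP = 33, V ≈ 6.2 × 33^0.63 ≈ 56.11 kt.
ΔV over 36 h = 28.03 kt → 24 h equivalent = 28.03 × 24/36 ≈ 18.69 kt.
19 kt < 30 kt ⇒ not rapid intensification.

19 kt, no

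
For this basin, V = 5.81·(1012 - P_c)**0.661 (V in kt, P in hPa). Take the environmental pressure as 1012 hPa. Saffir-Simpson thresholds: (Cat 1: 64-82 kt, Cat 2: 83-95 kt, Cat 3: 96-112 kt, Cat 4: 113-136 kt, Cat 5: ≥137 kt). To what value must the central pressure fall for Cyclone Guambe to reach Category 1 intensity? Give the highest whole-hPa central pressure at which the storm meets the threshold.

974 hPa

Category 1 begins at V = 64 kt.
Required ΔP = (64/5.81)^(1/0.661) = 11.015^1.513 ≈ 37.71 hPa.
P_c ≤ 1012 − 37.71 = 974.29, so the highest integer P_c is 974 hPa.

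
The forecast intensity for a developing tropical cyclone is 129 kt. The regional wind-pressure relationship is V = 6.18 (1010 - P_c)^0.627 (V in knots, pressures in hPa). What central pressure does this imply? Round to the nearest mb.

ΔP = (V / 6.18)^(1/0.627) = (129/6.18)^1.595.
129/6.18 = 20.874; 20.874^1.595 ≈ 127.24 mb.
P_c = 1010 − 127.24 = 882.76 ≈ 883 mb.

883 mb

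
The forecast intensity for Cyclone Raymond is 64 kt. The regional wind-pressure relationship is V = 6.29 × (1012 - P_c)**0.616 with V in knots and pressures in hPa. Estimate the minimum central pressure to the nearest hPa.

ΔP = (V / 6.29)^(1/0.616) = (64/6.29)^1.623.
64/6.29 = 10.175; 10.175^1.623 ≈ 43.21 hPa.
P_c = 1012 − 43.21 = 968.79 ≈ 969 hPa.

969 hPa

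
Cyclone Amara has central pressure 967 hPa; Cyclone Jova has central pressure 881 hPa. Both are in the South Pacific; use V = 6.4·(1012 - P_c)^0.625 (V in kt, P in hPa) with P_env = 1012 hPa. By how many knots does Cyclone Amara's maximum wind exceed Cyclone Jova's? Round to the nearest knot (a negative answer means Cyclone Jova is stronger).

-66 kt

Cyclone Amara: ΔP = 45; V ≈ 6.4 × 45^0.625 ≈ 69.09 kt.
Cyclone Jova: ΔP = 131; V ≈ 6.4 × 131^0.625 ≈ 134.73 kt.
Difference ≈ 69.09 − 134.73 = -65.64 → -66 kt.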